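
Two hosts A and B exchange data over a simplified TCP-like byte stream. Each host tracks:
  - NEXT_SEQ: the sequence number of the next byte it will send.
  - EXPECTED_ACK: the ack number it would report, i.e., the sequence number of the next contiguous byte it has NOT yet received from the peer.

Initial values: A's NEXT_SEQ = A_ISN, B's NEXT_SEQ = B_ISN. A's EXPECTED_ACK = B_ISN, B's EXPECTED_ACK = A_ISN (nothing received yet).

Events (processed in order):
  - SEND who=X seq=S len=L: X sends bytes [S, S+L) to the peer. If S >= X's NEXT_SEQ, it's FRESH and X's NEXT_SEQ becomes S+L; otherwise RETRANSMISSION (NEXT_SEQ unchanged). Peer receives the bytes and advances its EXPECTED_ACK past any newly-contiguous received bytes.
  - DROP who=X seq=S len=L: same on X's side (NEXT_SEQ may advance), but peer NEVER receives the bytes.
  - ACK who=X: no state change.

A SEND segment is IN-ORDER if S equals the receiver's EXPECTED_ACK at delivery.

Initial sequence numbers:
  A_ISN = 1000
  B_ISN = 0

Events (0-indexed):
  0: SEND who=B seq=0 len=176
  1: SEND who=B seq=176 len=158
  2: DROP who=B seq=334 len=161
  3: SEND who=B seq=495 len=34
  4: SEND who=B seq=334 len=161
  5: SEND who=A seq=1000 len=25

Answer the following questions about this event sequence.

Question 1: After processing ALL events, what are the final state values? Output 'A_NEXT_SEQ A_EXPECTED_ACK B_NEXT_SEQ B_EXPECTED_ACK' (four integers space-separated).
Answer: 1025 529 529 1025

Derivation:
After event 0: A_seq=1000 A_ack=176 B_seq=176 B_ack=1000
After event 1: A_seq=1000 A_ack=334 B_seq=334 B_ack=1000
After event 2: A_seq=1000 A_ack=334 B_seq=495 B_ack=1000
After event 3: A_seq=1000 A_ack=334 B_seq=529 B_ack=1000
After event 4: A_seq=1000 A_ack=529 B_seq=529 B_ack=1000
After event 5: A_seq=1025 A_ack=529 B_seq=529 B_ack=1025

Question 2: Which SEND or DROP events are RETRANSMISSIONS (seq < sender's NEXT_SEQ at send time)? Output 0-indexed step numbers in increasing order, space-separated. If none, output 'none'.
Step 0: SEND seq=0 -> fresh
Step 1: SEND seq=176 -> fresh
Step 2: DROP seq=334 -> fresh
Step 3: SEND seq=495 -> fresh
Step 4: SEND seq=334 -> retransmit
Step 5: SEND seq=1000 -> fresh

Answer: 4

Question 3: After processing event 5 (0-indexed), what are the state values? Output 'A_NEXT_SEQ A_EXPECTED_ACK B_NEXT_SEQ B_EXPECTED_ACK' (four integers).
After event 0: A_seq=1000 A_ack=176 B_seq=176 B_ack=1000
After event 1: A_seq=1000 A_ack=334 B_seq=334 B_ack=1000
After event 2: A_seq=1000 A_ack=334 B_seq=495 B_ack=1000
After event 3: A_seq=1000 A_ack=334 B_seq=529 B_ack=1000
After event 4: A_seq=1000 A_ack=529 B_seq=529 B_ack=1000
After event 5: A_seq=1025 A_ack=529 B_seq=529 B_ack=1025

1025 529 529 1025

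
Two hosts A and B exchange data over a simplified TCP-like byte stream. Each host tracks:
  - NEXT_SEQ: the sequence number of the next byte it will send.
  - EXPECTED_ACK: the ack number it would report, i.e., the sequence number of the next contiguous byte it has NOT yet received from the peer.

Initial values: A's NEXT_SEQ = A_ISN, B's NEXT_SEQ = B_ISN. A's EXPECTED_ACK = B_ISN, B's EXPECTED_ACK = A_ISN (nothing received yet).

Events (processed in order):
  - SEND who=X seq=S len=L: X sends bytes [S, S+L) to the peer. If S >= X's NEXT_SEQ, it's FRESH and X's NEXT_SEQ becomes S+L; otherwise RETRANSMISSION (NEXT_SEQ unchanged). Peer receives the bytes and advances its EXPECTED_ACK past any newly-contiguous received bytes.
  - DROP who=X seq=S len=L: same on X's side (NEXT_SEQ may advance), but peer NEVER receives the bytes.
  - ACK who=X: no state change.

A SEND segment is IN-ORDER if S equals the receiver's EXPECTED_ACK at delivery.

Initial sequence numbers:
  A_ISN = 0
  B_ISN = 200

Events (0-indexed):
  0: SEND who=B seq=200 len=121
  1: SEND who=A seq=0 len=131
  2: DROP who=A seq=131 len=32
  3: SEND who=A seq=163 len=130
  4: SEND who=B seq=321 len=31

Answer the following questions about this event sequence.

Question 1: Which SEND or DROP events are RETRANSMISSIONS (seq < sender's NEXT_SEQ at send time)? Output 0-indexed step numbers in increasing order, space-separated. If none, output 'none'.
Answer: none

Derivation:
Step 0: SEND seq=200 -> fresh
Step 1: SEND seq=0 -> fresh
Step 2: DROP seq=131 -> fresh
Step 3: SEND seq=163 -> fresh
Step 4: SEND seq=321 -> fresh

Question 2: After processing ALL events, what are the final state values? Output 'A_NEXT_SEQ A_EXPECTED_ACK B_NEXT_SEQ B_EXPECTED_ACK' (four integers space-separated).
After event 0: A_seq=0 A_ack=321 B_seq=321 B_ack=0
After event 1: A_seq=131 A_ack=321 B_seq=321 B_ack=131
After event 2: A_seq=163 A_ack=321 B_seq=321 B_ack=131
After event 3: A_seq=293 A_ack=321 B_seq=321 B_ack=131
After event 4: A_seq=293 A_ack=352 B_seq=352 B_ack=131

Answer: 293 352 352 131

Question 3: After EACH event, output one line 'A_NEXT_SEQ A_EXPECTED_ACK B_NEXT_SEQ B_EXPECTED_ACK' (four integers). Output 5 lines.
0 321 321 0
131 321 321 131
163 321 321 131
293 321 321 131
293 352 352 131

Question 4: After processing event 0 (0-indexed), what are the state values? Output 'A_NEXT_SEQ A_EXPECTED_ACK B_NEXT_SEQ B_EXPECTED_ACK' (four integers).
After event 0: A_seq=0 A_ack=321 B_seq=321 B_ack=0

0 321 321 0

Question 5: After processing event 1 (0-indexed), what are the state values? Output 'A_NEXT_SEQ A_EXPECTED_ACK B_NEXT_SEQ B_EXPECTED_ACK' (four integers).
After event 0: A_seq=0 A_ack=321 B_seq=321 B_ack=0
After event 1: A_seq=131 A_ack=321 B_seq=321 B_ack=131

131 321 321 131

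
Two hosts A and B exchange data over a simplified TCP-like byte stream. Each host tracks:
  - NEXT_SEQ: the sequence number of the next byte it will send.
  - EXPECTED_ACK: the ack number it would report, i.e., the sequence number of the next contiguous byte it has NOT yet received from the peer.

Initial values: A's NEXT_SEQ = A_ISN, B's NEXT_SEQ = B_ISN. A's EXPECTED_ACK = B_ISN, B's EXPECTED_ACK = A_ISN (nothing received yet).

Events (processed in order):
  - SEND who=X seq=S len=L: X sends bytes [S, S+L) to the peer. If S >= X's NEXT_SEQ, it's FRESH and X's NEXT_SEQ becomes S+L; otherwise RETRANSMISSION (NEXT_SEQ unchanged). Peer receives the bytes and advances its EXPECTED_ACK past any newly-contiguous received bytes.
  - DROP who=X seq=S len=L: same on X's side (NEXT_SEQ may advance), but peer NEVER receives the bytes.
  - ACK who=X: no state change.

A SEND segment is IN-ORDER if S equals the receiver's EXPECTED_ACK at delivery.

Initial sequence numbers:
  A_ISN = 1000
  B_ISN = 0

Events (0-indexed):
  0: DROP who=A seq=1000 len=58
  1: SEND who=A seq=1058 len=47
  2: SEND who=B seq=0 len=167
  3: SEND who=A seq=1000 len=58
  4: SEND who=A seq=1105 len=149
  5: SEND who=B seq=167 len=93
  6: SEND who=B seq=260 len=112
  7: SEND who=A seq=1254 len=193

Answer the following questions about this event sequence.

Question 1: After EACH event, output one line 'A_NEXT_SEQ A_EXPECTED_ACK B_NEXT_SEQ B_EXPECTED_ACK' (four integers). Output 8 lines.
1058 0 0 1000
1105 0 0 1000
1105 167 167 1000
1105 167 167 1105
1254 167 167 1254
1254 260 260 1254
1254 372 372 1254
1447 372 372 1447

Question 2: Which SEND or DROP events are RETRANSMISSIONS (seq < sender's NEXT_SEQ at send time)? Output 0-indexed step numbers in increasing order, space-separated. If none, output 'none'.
Answer: 3

Derivation:
Step 0: DROP seq=1000 -> fresh
Step 1: SEND seq=1058 -> fresh
Step 2: SEND seq=0 -> fresh
Step 3: SEND seq=1000 -> retransmit
Step 4: SEND seq=1105 -> fresh
Step 5: SEND seq=167 -> fresh
Step 6: SEND seq=260 -> fresh
Step 7: SEND seq=1254 -> fresh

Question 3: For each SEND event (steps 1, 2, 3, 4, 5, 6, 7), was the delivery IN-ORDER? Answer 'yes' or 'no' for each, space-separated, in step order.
Step 1: SEND seq=1058 -> out-of-order
Step 2: SEND seq=0 -> in-order
Step 3: SEND seq=1000 -> in-order
Step 4: SEND seq=1105 -> in-order
Step 5: SEND seq=167 -> in-order
Step 6: SEND seq=260 -> in-order
Step 7: SEND seq=1254 -> in-order

Answer: no yes yes yes yes yes yes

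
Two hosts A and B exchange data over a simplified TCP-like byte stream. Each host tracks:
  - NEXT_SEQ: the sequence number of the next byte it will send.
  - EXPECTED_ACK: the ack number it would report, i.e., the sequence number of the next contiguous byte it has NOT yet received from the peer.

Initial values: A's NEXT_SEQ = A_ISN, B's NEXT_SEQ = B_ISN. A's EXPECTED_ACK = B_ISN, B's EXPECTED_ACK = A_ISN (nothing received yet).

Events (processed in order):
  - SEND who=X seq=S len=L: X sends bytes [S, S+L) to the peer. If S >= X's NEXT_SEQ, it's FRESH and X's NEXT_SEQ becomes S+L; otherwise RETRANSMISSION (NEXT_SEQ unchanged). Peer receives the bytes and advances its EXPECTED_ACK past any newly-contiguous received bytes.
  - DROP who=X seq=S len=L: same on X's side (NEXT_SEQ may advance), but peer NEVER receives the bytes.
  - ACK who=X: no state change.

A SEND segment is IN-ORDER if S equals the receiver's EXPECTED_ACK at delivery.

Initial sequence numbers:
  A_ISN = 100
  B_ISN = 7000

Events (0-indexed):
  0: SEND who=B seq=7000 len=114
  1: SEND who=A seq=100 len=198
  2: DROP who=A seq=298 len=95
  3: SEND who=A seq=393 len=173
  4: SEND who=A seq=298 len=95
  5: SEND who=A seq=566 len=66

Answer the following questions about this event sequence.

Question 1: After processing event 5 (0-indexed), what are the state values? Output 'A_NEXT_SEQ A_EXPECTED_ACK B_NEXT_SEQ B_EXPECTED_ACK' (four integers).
After event 0: A_seq=100 A_ack=7114 B_seq=7114 B_ack=100
After event 1: A_seq=298 A_ack=7114 B_seq=7114 B_ack=298
After event 2: A_seq=393 A_ack=7114 B_seq=7114 B_ack=298
After event 3: A_seq=566 A_ack=7114 B_seq=7114 B_ack=298
After event 4: A_seq=566 A_ack=7114 B_seq=7114 B_ack=566
After event 5: A_seq=632 A_ack=7114 B_seq=7114 B_ack=632

632 7114 7114 632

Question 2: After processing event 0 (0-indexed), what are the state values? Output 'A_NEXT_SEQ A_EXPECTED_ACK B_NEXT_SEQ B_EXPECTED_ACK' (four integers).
After event 0: A_seq=100 A_ack=7114 B_seq=7114 B_ack=100

100 7114 7114 100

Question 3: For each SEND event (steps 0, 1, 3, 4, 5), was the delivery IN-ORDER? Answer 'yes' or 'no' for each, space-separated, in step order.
Answer: yes yes no yes yes

Derivation:
Step 0: SEND seq=7000 -> in-order
Step 1: SEND seq=100 -> in-order
Step 3: SEND seq=393 -> out-of-order
Step 4: SEND seq=298 -> in-order
Step 5: SEND seq=566 -> in-order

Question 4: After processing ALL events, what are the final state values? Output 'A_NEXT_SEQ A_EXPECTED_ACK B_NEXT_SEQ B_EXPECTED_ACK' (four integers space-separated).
Answer: 632 7114 7114 632

Derivation:
After event 0: A_seq=100 A_ack=7114 B_seq=7114 B_ack=100
After event 1: A_seq=298 A_ack=7114 B_seq=7114 B_ack=298
After event 2: A_seq=393 A_ack=7114 B_seq=7114 B_ack=298
After event 3: A_seq=566 A_ack=7114 B_seq=7114 B_ack=298
After event 4: A_seq=566 A_ack=7114 B_seq=7114 B_ack=566
After event 5: A_seq=632 A_ack=7114 B_seq=7114 B_ack=632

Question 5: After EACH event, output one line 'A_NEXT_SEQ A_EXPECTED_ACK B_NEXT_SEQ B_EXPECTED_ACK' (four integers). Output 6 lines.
100 7114 7114 100
298 7114 7114 298
393 7114 7114 298
566 7114 7114 298
566 7114 7114 566
632 7114 7114 632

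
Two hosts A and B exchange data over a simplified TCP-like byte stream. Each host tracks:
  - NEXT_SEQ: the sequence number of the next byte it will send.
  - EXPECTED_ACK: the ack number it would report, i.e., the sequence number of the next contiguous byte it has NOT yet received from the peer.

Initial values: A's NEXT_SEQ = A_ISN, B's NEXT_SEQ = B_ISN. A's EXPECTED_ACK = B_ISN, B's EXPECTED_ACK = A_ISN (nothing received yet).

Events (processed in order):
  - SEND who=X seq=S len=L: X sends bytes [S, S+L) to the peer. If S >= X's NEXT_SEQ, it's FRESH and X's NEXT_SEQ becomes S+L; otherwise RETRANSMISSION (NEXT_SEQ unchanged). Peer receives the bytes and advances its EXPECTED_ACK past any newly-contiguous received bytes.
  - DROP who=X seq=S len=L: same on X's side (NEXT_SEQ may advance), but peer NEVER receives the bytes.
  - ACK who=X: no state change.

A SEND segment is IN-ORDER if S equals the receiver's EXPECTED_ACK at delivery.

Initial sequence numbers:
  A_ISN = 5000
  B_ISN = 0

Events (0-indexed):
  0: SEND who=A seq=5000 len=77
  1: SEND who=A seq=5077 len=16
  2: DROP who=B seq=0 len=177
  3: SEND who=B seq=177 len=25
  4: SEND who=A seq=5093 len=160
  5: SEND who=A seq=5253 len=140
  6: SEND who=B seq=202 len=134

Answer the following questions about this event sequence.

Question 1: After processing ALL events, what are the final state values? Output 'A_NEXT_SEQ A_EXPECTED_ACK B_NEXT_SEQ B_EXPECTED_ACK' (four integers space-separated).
Answer: 5393 0 336 5393

Derivation:
After event 0: A_seq=5077 A_ack=0 B_seq=0 B_ack=5077
After event 1: A_seq=5093 A_ack=0 B_seq=0 B_ack=5093
After event 2: A_seq=5093 A_ack=0 B_seq=177 B_ack=5093
After event 3: A_seq=5093 A_ack=0 B_seq=202 B_ack=5093
After event 4: A_seq=5253 A_ack=0 B_seq=202 B_ack=5253
After event 5: A_seq=5393 A_ack=0 B_seq=202 B_ack=5393
After event 6: A_seq=5393 A_ack=0 B_seq=336 B_ack=5393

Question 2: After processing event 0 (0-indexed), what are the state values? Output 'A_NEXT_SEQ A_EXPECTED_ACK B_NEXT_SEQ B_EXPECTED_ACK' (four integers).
After event 0: A_seq=5077 A_ack=0 B_seq=0 B_ack=5077

5077 0 0 5077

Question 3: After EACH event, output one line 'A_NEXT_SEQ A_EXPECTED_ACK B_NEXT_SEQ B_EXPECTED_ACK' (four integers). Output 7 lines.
5077 0 0 5077
5093 0 0 5093
5093 0 177 5093
5093 0 202 5093
5253 0 202 5253
5393 0 202 5393
5393 0 336 5393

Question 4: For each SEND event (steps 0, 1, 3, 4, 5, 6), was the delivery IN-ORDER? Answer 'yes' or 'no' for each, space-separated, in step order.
Answer: yes yes no yes yes no

Derivation:
Step 0: SEND seq=5000 -> in-order
Step 1: SEND seq=5077 -> in-order
Step 3: SEND seq=177 -> out-of-order
Step 4: SEND seq=5093 -> in-order
Step 5: SEND seq=5253 -> in-order
Step 6: SEND seq=202 -> out-of-order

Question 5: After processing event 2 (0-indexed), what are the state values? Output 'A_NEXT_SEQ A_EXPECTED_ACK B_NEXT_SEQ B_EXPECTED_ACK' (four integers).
After event 0: A_seq=5077 A_ack=0 B_seq=0 B_ack=5077
After event 1: A_seq=5093 A_ack=0 B_seq=0 B_ack=5093
After event 2: A_seq=5093 A_ack=0 B_seq=177 B_ack=5093

5093 0 177 5093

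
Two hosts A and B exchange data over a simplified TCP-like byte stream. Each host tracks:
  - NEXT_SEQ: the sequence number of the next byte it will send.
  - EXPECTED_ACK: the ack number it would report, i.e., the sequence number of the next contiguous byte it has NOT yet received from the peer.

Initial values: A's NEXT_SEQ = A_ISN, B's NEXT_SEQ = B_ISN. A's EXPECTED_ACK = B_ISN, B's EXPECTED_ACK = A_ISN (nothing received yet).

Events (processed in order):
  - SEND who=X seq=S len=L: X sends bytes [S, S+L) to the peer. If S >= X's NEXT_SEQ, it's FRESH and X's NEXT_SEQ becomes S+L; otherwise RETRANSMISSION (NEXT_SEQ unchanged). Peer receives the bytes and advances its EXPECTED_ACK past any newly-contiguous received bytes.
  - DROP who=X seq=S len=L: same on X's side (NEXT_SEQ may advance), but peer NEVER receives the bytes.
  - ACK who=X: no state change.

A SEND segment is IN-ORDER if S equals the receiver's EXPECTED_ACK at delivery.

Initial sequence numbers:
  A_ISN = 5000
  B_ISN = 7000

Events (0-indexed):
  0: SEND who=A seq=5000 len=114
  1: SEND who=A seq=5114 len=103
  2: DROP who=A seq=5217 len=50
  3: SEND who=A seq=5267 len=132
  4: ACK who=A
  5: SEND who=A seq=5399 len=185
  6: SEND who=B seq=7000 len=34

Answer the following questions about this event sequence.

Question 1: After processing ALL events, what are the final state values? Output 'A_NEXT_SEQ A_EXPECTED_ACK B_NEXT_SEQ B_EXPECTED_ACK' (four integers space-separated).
After event 0: A_seq=5114 A_ack=7000 B_seq=7000 B_ack=5114
After event 1: A_seq=5217 A_ack=7000 B_seq=7000 B_ack=5217
After event 2: A_seq=5267 A_ack=7000 B_seq=7000 B_ack=5217
After event 3: A_seq=5399 A_ack=7000 B_seq=7000 B_ack=5217
After event 4: A_seq=5399 A_ack=7000 B_seq=7000 B_ack=5217
After event 5: A_seq=5584 A_ack=7000 B_seq=7000 B_ack=5217
After event 6: A_seq=5584 A_ack=7034 B_seq=7034 B_ack=5217

Answer: 5584 7034 7034 5217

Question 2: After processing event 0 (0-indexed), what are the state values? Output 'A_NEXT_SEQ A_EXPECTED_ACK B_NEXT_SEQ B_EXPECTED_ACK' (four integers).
After event 0: A_seq=5114 A_ack=7000 B_seq=7000 B_ack=5114

5114 7000 7000 5114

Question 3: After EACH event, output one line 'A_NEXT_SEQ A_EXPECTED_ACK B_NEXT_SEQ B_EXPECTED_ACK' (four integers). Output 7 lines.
5114 7000 7000 5114
5217 7000 7000 5217
5267 7000 7000 5217
5399 7000 7000 5217
5399 7000 7000 5217
5584 7000 7000 5217
5584 7034 7034 5217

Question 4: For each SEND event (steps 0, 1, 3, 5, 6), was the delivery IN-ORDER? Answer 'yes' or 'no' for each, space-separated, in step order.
Answer: yes yes no no yes

Derivation:
Step 0: SEND seq=5000 -> in-order
Step 1: SEND seq=5114 -> in-order
Step 3: SEND seq=5267 -> out-of-order
Step 5: SEND seq=5399 -> out-of-order
Step 6: SEND seq=7000 -> in-order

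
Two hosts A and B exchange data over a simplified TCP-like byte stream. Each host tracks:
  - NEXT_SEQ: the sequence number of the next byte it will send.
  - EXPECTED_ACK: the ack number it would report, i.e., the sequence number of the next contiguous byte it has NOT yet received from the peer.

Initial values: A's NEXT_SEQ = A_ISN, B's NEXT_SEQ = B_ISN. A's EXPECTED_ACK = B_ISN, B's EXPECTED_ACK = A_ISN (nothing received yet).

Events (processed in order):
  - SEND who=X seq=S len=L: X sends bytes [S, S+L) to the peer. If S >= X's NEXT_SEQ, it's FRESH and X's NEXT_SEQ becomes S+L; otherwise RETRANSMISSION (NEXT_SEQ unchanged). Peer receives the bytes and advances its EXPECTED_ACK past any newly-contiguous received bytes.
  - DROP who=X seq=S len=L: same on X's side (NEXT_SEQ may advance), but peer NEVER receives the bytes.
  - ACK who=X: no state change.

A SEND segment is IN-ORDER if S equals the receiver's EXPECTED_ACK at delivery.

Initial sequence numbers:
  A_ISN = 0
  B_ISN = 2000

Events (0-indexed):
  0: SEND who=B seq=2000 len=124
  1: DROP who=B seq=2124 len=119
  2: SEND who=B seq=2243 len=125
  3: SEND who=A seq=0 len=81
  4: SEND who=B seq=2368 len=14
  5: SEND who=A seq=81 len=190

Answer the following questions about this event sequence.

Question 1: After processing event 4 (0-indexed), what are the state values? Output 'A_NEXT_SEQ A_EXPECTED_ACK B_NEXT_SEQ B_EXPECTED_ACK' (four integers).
After event 0: A_seq=0 A_ack=2124 B_seq=2124 B_ack=0
After event 1: A_seq=0 A_ack=2124 B_seq=2243 B_ack=0
After event 2: A_seq=0 A_ack=2124 B_seq=2368 B_ack=0
After event 3: A_seq=81 A_ack=2124 B_seq=2368 B_ack=81
After event 4: A_seq=81 A_ack=2124 B_seq=2382 B_ack=81

81 2124 2382 81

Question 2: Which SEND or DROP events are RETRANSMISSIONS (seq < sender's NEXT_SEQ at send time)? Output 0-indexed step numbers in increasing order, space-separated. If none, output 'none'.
Step 0: SEND seq=2000 -> fresh
Step 1: DROP seq=2124 -> fresh
Step 2: SEND seq=2243 -> fresh
Step 3: SEND seq=0 -> fresh
Step 4: SEND seq=2368 -> fresh
Step 5: SEND seq=81 -> fresh

Answer: none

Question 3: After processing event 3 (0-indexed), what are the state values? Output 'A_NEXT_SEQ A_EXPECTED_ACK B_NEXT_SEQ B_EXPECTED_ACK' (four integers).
After event 0: A_seq=0 A_ack=2124 B_seq=2124 B_ack=0
After event 1: A_seq=0 A_ack=2124 B_seq=2243 B_ack=0
After event 2: A_seq=0 A_ack=2124 B_seq=2368 B_ack=0
After event 3: A_seq=81 A_ack=2124 B_seq=2368 B_ack=81

81 2124 2368 81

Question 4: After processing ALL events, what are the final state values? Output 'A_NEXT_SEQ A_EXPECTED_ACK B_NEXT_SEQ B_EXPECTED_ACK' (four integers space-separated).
Answer: 271 2124 2382 271

Derivation:
After event 0: A_seq=0 A_ack=2124 B_seq=2124 B_ack=0
After event 1: A_seq=0 A_ack=2124 B_seq=2243 B_ack=0
After event 2: A_seq=0 A_ack=2124 B_seq=2368 B_ack=0
After event 3: A_seq=81 A_ack=2124 B_seq=2368 B_ack=81
After event 4: A_seq=81 A_ack=2124 B_seq=2382 B_ack=81
After event 5: A_seq=271 A_ack=2124 B_seq=2382 B_ack=271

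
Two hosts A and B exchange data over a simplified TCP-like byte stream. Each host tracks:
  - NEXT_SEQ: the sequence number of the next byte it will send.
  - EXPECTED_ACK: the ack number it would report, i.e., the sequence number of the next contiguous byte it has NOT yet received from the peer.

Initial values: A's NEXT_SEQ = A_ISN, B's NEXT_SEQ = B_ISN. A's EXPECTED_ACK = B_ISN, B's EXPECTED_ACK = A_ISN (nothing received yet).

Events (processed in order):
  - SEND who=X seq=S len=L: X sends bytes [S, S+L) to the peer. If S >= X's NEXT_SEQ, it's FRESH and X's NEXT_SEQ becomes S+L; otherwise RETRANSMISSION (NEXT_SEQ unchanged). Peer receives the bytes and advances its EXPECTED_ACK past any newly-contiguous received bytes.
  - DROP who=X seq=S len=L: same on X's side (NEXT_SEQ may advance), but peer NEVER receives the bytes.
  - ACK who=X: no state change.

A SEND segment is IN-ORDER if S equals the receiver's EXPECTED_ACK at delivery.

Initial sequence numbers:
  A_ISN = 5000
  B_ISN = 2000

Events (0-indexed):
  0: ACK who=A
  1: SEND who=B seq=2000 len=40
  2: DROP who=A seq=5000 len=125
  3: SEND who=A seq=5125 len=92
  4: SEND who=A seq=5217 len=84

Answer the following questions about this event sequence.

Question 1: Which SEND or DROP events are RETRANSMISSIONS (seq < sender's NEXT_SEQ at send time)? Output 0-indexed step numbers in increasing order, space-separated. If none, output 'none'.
Answer: none

Derivation:
Step 1: SEND seq=2000 -> fresh
Step 2: DROP seq=5000 -> fresh
Step 3: SEND seq=5125 -> fresh
Step 4: SEND seq=5217 -> fresh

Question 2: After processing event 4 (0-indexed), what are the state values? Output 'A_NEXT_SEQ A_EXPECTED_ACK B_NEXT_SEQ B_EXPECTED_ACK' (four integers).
After event 0: A_seq=5000 A_ack=2000 B_seq=2000 B_ack=5000
After event 1: A_seq=5000 A_ack=2040 B_seq=2040 B_ack=5000
After event 2: A_seq=5125 A_ack=2040 B_seq=2040 B_ack=5000
After event 3: A_seq=5217 A_ack=2040 B_seq=2040 B_ack=5000
After event 4: A_seq=5301 A_ack=2040 B_seq=2040 B_ack=5000

5301 2040 2040 5000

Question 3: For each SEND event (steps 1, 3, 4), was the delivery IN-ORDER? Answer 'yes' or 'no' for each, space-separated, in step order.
Step 1: SEND seq=2000 -> in-order
Step 3: SEND seq=5125 -> out-of-order
Step 4: SEND seq=5217 -> out-of-order

Answer: yes no no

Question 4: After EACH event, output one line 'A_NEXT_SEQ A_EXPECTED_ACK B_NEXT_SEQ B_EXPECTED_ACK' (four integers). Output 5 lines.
5000 2000 2000 5000
5000 2040 2040 5000
5125 2040 2040 5000
5217 2040 2040 5000
5301 2040 2040 5000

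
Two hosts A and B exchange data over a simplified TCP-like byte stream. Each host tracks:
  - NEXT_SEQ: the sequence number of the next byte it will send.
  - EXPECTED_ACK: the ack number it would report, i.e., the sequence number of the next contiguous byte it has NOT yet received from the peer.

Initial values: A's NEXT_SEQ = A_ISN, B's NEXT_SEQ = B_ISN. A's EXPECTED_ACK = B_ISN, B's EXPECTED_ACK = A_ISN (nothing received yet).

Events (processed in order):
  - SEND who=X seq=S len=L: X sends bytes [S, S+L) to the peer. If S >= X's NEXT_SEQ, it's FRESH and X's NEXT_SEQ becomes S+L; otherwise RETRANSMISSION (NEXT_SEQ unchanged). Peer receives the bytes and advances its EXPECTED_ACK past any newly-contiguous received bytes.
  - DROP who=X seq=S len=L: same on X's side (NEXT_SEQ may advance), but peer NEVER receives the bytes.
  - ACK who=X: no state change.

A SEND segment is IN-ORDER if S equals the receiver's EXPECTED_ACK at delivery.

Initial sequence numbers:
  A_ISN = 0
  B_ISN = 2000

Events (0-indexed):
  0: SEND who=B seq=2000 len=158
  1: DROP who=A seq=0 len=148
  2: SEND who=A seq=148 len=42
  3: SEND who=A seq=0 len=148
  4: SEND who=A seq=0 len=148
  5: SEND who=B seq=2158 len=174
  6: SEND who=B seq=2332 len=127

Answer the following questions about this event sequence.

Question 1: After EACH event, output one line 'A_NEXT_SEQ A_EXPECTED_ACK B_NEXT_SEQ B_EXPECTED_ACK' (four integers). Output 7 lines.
0 2158 2158 0
148 2158 2158 0
190 2158 2158 0
190 2158 2158 190
190 2158 2158 190
190 2332 2332 190
190 2459 2459 190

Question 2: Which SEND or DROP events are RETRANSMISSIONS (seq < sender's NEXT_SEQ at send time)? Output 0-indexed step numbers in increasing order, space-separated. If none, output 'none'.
Answer: 3 4

Derivation:
Step 0: SEND seq=2000 -> fresh
Step 1: DROP seq=0 -> fresh
Step 2: SEND seq=148 -> fresh
Step 3: SEND seq=0 -> retransmit
Step 4: SEND seq=0 -> retransmit
Step 5: SEND seq=2158 -> fresh
Step 6: SEND seq=2332 -> fresh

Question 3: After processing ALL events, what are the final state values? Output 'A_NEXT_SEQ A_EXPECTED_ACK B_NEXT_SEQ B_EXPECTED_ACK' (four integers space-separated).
Answer: 190 2459 2459 190

Derivation:
After event 0: A_seq=0 A_ack=2158 B_seq=2158 B_ack=0
After event 1: A_seq=148 A_ack=2158 B_seq=2158 B_ack=0
After event 2: A_seq=190 A_ack=2158 B_seq=2158 B_ack=0
After event 3: A_seq=190 A_ack=2158 B_seq=2158 B_ack=190
After event 4: A_seq=190 A_ack=2158 B_seq=2158 B_ack=190
After event 5: A_seq=190 A_ack=2332 B_seq=2332 B_ack=190
After event 6: A_seq=190 A_ack=2459 B_seq=2459 B_ack=190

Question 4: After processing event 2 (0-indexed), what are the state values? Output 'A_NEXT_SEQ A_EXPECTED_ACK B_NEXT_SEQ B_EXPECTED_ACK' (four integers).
After event 0: A_seq=0 A_ack=2158 B_seq=2158 B_ack=0
After event 1: A_seq=148 A_ack=2158 B_seq=2158 B_ack=0
After event 2: A_seq=190 A_ack=2158 B_seq=2158 B_ack=0

190 2158 2158 0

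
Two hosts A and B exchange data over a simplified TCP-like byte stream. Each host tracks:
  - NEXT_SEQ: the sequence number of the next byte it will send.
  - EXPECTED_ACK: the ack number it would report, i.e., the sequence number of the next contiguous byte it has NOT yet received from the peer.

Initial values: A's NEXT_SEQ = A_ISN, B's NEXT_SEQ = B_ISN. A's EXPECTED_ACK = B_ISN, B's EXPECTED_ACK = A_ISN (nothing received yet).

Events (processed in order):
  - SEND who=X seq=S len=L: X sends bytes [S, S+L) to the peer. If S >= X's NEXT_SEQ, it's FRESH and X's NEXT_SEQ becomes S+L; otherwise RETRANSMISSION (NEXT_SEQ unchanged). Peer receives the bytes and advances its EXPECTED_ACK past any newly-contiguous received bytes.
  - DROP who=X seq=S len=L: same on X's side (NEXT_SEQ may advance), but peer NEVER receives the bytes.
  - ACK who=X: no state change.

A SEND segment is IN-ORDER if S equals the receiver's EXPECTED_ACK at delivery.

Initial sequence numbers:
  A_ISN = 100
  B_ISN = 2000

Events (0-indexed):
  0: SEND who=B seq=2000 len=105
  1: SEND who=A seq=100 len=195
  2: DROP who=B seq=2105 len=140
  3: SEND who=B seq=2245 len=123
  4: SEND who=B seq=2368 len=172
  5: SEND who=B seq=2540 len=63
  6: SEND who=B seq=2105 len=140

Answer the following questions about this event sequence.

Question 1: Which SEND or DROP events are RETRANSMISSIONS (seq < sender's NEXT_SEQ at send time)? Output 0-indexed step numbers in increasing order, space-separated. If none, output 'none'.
Answer: 6

Derivation:
Step 0: SEND seq=2000 -> fresh
Step 1: SEND seq=100 -> fresh
Step 2: DROP seq=2105 -> fresh
Step 3: SEND seq=2245 -> fresh
Step 4: SEND seq=2368 -> fresh
Step 5: SEND seq=2540 -> fresh
Step 6: SEND seq=2105 -> retransmit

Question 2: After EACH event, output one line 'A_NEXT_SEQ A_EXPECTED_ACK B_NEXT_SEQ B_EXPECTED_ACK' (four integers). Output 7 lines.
100 2105 2105 100
295 2105 2105 295
295 2105 2245 295
295 2105 2368 295
295 2105 2540 295
295 2105 2603 295
295 2603 2603 295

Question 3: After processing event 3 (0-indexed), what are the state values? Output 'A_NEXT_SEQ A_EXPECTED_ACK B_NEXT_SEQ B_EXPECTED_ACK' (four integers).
After event 0: A_seq=100 A_ack=2105 B_seq=2105 B_ack=100
After event 1: A_seq=295 A_ack=2105 B_seq=2105 B_ack=295
After event 2: A_seq=295 A_ack=2105 B_seq=2245 B_ack=295
After event 3: A_seq=295 A_ack=2105 B_seq=2368 B_ack=295

295 2105 2368 295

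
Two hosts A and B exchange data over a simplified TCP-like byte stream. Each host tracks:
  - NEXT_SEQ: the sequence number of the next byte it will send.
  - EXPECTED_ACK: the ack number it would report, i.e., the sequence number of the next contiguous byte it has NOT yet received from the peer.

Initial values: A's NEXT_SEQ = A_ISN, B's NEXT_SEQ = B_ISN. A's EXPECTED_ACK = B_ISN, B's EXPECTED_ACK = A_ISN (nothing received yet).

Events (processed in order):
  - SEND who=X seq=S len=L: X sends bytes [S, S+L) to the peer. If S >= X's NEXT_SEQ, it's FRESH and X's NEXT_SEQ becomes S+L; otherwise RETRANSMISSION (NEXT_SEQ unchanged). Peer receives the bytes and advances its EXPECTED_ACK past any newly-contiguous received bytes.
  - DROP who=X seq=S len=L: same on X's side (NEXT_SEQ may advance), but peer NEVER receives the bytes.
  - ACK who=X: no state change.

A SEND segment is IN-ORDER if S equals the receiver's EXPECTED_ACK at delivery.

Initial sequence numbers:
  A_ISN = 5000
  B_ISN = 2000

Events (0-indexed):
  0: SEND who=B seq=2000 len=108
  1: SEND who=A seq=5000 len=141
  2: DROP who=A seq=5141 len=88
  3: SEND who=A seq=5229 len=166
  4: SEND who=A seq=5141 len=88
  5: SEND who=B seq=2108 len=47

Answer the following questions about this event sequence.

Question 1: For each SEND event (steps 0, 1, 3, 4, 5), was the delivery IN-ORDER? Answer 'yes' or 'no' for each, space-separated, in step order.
Step 0: SEND seq=2000 -> in-order
Step 1: SEND seq=5000 -> in-order
Step 3: SEND seq=5229 -> out-of-order
Step 4: SEND seq=5141 -> in-order
Step 5: SEND seq=2108 -> in-order

Answer: yes yes no yes yes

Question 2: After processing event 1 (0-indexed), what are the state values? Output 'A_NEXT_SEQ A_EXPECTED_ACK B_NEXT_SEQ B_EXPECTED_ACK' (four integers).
After event 0: A_seq=5000 A_ack=2108 B_seq=2108 B_ack=5000
After event 1: A_seq=5141 A_ack=2108 B_seq=2108 B_ack=5141

5141 2108 2108 5141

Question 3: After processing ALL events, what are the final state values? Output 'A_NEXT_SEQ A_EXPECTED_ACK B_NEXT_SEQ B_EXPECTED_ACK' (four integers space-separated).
Answer: 5395 2155 2155 5395

Derivation:
After event 0: A_seq=5000 A_ack=2108 B_seq=2108 B_ack=5000
After event 1: A_seq=5141 A_ack=2108 B_seq=2108 B_ack=5141
After event 2: A_seq=5229 A_ack=2108 B_seq=2108 B_ack=5141
After event 3: A_seq=5395 A_ack=2108 B_seq=2108 B_ack=5141
After event 4: A_seq=5395 A_ack=2108 B_seq=2108 B_ack=5395
After event 5: A_seq=5395 A_ack=2155 B_seq=2155 B_ack=5395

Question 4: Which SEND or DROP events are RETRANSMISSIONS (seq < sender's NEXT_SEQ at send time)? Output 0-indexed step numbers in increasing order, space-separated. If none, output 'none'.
Answer: 4

Derivation:
Step 0: SEND seq=2000 -> fresh
Step 1: SEND seq=5000 -> fresh
Step 2: DROP seq=5141 -> fresh
Step 3: SEND seq=5229 -> fresh
Step 4: SEND seq=5141 -> retransmit
Step 5: SEND seq=2108 -> fresh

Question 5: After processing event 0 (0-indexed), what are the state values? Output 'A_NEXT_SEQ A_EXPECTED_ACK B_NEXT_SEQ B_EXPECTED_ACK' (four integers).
After event 0: A_seq=5000 A_ack=2108 B_seq=2108 B_ack=5000

5000 2108 2108 5000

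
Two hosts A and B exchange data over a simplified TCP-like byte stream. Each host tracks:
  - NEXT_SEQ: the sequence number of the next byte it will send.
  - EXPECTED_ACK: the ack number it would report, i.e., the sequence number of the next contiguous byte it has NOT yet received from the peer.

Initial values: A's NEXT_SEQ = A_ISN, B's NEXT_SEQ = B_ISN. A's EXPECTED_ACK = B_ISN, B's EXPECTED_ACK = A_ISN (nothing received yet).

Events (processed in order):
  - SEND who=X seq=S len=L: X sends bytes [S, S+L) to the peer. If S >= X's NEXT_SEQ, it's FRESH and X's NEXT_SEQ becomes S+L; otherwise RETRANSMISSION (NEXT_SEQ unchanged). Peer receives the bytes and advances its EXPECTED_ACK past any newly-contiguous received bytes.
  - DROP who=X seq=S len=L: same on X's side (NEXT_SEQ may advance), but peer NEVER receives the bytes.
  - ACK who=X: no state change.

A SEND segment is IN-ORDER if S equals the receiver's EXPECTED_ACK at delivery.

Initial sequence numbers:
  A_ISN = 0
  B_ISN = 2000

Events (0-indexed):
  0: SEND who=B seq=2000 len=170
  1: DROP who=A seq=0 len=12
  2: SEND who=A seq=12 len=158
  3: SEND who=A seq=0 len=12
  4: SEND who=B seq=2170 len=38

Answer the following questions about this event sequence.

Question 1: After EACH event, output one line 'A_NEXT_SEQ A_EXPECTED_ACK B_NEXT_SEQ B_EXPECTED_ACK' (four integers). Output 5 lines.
0 2170 2170 0
12 2170 2170 0
170 2170 2170 0
170 2170 2170 170
170 2208 2208 170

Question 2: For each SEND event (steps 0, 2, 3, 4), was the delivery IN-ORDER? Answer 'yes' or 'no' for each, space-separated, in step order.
Answer: yes no yes yes

Derivation:
Step 0: SEND seq=2000 -> in-order
Step 2: SEND seq=12 -> out-of-order
Step 3: SEND seq=0 -> in-order
Step 4: SEND seq=2170 -> in-order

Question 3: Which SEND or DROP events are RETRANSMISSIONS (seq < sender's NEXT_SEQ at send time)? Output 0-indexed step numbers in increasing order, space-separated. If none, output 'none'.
Step 0: SEND seq=2000 -> fresh
Step 1: DROP seq=0 -> fresh
Step 2: SEND seq=12 -> fresh
Step 3: SEND seq=0 -> retransmit
Step 4: SEND seq=2170 -> fresh

Answer: 3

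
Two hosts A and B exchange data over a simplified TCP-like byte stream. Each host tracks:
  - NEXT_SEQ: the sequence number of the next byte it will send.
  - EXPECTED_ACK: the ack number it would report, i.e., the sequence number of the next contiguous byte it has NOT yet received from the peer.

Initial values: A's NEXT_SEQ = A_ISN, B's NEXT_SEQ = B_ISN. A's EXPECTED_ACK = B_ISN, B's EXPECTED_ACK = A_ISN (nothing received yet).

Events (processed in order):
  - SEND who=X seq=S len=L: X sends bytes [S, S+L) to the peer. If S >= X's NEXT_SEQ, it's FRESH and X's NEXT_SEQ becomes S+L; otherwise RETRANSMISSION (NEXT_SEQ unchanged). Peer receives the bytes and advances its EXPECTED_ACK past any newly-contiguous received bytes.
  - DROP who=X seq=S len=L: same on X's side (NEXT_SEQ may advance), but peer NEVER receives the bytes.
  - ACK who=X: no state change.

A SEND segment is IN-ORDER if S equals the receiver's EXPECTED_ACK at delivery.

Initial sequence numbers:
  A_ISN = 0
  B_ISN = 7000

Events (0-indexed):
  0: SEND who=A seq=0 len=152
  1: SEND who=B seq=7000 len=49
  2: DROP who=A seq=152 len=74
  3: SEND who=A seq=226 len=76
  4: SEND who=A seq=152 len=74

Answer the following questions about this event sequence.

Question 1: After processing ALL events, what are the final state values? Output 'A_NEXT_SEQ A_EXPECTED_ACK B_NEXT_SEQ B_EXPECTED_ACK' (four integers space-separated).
Answer: 302 7049 7049 302

Derivation:
After event 0: A_seq=152 A_ack=7000 B_seq=7000 B_ack=152
After event 1: A_seq=152 A_ack=7049 B_seq=7049 B_ack=152
After event 2: A_seq=226 A_ack=7049 B_seq=7049 B_ack=152
After event 3: A_seq=302 A_ack=7049 B_seq=7049 B_ack=152
After event 4: A_seq=302 A_ack=7049 B_seq=7049 B_ack=302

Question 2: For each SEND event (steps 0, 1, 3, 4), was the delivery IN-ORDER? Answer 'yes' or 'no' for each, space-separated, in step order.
Step 0: SEND seq=0 -> in-order
Step 1: SEND seq=7000 -> in-order
Step 3: SEND seq=226 -> out-of-order
Step 4: SEND seq=152 -> in-order

Answer: yes yes no yes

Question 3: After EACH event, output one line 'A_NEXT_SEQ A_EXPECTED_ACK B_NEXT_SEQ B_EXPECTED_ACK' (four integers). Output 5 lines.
152 7000 7000 152
152 7049 7049 152
226 7049 7049 152
302 7049 7049 152
302 7049 7049 302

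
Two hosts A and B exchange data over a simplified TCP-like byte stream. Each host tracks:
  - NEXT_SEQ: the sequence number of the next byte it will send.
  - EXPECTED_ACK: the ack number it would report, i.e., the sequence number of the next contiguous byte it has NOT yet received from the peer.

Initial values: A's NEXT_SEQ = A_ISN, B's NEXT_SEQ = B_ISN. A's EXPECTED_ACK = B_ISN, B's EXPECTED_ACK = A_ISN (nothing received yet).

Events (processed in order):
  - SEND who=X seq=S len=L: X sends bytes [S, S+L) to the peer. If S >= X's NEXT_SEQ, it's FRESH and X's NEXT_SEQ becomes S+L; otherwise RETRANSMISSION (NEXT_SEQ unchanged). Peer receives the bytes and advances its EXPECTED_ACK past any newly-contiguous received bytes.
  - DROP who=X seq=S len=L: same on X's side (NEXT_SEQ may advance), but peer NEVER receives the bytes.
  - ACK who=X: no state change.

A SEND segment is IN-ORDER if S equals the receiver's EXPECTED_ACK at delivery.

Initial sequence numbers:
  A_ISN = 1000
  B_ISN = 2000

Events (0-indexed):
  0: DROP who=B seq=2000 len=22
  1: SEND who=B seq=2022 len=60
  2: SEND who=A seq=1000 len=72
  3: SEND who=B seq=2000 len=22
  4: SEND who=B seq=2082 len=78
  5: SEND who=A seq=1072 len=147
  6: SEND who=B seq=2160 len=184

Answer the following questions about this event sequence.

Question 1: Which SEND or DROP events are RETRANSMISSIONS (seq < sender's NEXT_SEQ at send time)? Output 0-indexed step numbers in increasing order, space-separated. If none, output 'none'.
Step 0: DROP seq=2000 -> fresh
Step 1: SEND seq=2022 -> fresh
Step 2: SEND seq=1000 -> fresh
Step 3: SEND seq=2000 -> retransmit
Step 4: SEND seq=2082 -> fresh
Step 5: SEND seq=1072 -> fresh
Step 6: SEND seq=2160 -> fresh

Answer: 3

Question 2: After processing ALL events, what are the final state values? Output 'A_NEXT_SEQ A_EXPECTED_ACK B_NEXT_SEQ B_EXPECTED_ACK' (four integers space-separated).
Answer: 1219 2344 2344 1219

Derivation:
After event 0: A_seq=1000 A_ack=2000 B_seq=2022 B_ack=1000
After event 1: A_seq=1000 A_ack=2000 B_seq=2082 B_ack=1000
After event 2: A_seq=1072 A_ack=2000 B_seq=2082 B_ack=1072
After event 3: A_seq=1072 A_ack=2082 B_seq=2082 B_ack=1072
After event 4: A_seq=1072 A_ack=2160 B_seq=2160 B_ack=1072
After event 5: A_seq=1219 A_ack=2160 B_seq=2160 B_ack=1219
After event 6: A_seq=1219 A_ack=2344 B_seq=2344 B_ack=1219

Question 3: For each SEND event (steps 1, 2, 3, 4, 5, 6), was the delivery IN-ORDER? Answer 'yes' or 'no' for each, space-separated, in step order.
Step 1: SEND seq=2022 -> out-of-order
Step 2: SEND seq=1000 -> in-order
Step 3: SEND seq=2000 -> in-order
Step 4: SEND seq=2082 -> in-order
Step 5: SEND seq=1072 -> in-order
Step 6: SEND seq=2160 -> in-order

Answer: no yes yes yes yes yes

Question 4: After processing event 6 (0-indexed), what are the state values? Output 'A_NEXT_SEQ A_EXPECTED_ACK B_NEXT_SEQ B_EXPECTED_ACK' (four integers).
After event 0: A_seq=1000 A_ack=2000 B_seq=2022 B_ack=1000
After event 1: A_seq=1000 A_ack=2000 B_seq=2082 B_ack=1000
After event 2: A_seq=1072 A_ack=2000 B_seq=2082 B_ack=1072
After event 3: A_seq=1072 A_ack=2082 B_seq=2082 B_ack=1072
After event 4: A_seq=1072 A_ack=2160 B_seq=2160 B_ack=1072
After event 5: A_seq=1219 A_ack=2160 B_seq=2160 B_ack=1219
After event 6: A_seq=1219 A_ack=2344 B_seq=2344 B_ack=1219

1219 2344 2344 1219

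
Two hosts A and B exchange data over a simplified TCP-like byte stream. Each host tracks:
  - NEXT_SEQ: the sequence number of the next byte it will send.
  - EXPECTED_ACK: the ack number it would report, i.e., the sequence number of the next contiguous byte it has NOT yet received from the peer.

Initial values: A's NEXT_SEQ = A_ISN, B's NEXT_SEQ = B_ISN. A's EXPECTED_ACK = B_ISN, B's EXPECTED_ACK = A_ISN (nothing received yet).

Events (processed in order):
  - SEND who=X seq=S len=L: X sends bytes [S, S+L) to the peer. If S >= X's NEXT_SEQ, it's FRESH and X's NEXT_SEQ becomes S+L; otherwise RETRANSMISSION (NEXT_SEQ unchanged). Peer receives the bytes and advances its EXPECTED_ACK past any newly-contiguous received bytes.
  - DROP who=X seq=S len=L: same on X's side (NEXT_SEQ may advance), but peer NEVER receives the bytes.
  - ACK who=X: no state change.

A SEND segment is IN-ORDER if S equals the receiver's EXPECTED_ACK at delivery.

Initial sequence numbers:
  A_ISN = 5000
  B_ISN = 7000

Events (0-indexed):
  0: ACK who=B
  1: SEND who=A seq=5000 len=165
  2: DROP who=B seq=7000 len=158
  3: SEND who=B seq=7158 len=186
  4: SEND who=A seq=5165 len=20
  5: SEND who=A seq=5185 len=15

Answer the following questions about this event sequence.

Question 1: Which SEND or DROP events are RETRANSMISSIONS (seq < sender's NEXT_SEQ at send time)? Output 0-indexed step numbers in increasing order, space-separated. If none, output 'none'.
Step 1: SEND seq=5000 -> fresh
Step 2: DROP seq=7000 -> fresh
Step 3: SEND seq=7158 -> fresh
Step 4: SEND seq=5165 -> fresh
Step 5: SEND seq=5185 -> fresh

Answer: none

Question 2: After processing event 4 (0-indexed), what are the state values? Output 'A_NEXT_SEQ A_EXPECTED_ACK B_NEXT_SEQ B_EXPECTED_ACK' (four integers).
After event 0: A_seq=5000 A_ack=7000 B_seq=7000 B_ack=5000
After event 1: A_seq=5165 A_ack=7000 B_seq=7000 B_ack=5165
After event 2: A_seq=5165 A_ack=7000 B_seq=7158 B_ack=5165
After event 3: A_seq=5165 A_ack=7000 B_seq=7344 B_ack=5165
After event 4: A_seq=5185 A_ack=7000 B_seq=7344 B_ack=5185

5185 7000 7344 5185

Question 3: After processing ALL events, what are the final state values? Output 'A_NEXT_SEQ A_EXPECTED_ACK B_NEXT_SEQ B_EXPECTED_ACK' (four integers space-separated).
Answer: 5200 7000 7344 5200

Derivation:
After event 0: A_seq=5000 A_ack=7000 B_seq=7000 B_ack=5000
After event 1: A_seq=5165 A_ack=7000 B_seq=7000 B_ack=5165
After event 2: A_seq=5165 A_ack=7000 B_seq=7158 B_ack=5165
After event 3: A_seq=5165 A_ack=7000 B_seq=7344 B_ack=5165
After event 4: A_seq=5185 A_ack=7000 B_seq=7344 B_ack=5185
After event 5: A_seq=5200 A_ack=7000 B_seq=7344 B_ack=5200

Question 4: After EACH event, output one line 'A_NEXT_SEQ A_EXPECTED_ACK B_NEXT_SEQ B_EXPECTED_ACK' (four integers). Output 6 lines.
5000 7000 7000 5000
5165 7000 7000 5165
5165 7000 7158 5165
5165 7000 7344 5165
5185 7000 7344 5185
5200 7000 7344 5200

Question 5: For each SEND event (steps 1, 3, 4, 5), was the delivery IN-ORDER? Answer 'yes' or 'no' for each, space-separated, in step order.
Step 1: SEND seq=5000 -> in-order
Step 3: SEND seq=7158 -> out-of-order
Step 4: SEND seq=5165 -> in-order
Step 5: SEND seq=5185 -> in-order

Answer: yes no yes yes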